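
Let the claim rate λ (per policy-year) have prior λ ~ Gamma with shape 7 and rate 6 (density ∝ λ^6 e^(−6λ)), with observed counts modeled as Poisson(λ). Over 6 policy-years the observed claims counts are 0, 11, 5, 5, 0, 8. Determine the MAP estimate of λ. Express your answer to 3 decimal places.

λ̂_MAP = 2.917

Σxᵢ = 0+11+5+5+0+8 = 29, with n = 6.
Posterior ∝ λ^6e^(−6λ) · λ^29e^(−6λ) = λ^35e^(−12λ), i.e. Gamma(shape=36, rate=12).
The mode of a Gamma(a, b) with a ≥ 1 (shape–rate) is (a−1)/b = 35/12 ≈ 2.917.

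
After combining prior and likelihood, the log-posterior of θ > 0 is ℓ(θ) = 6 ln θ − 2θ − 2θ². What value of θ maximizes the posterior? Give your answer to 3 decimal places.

ℓ'(θ) = 6/θ − 2 − 4θ. Setting this to zero and multiplying by θ: 4θ² + 2θ − 6 = 0.
θ = (−2 + √(2² + 4·4·6)) / (2·4) = (−2 + √100) / 8 = (−2 + 10)/8 = 1.
ℓ''(θ) = −6/θ² − 4 < 0, confirming a maximum.

θ̂_MAP = 1.000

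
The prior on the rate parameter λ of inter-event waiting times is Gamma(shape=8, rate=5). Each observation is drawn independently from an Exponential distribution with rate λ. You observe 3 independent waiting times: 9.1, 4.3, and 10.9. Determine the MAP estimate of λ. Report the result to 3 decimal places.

The Exponential(rate=λ) likelihood is ∝ λ^n e^(−λΣtᵢ). Here n = 3 and Σtᵢ = 9.1 + 4.3 + 10.9 = 24.3.
Posterior ∝ λ^7e^(−5λ) · λ^3e^(−24.3λ) = λ^10e^(−29.3λ), i.e. Gamma(11, 29.3).
Mode = (a−1)/b = 10/29.3 ≈ 0.341.

λ̂_MAP = 0.341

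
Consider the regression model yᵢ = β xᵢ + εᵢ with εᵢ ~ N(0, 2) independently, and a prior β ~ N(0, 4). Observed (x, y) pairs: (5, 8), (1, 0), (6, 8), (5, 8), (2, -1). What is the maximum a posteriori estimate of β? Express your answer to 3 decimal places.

log p(β | y) = −Σ(yᵢ − βxᵢ)²/(2·2) − β²/(2·4) + const.
Setting the derivative to zero: Σxᵢ(yᵢ − βxᵢ)/2 − β/4 = 0, so β = Σxᵢyᵢ / (Σxᵢ² + σ²/τ²).
Σxᵢyᵢ = 5·8 + 1·0 + 6·8 + 5·8 + 2·(-1) = 126; Σxᵢ² = 91; σ²/τ² = 0.5.
β̂_MAP = 126 / (91 + 0.5) = 126/91.5 ≈ 1.377.

β̂_MAP = 1.377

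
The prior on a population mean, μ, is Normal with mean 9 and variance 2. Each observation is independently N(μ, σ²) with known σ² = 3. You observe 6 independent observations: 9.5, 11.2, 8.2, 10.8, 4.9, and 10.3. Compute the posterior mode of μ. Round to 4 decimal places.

μ̂_MAP = 9.1200

n = 6; x̄ = (9.5 + 11.2 + 8.2 + 10.8 + 4.9 + 10.3)/6 = 54.9/6 = 9.15.
For a Normal prior and Normal likelihood with known variance, the posterior is Normal; its mode equals its mean, the precision-weighted average.
Prior precision 1/σ₀² = 1/2 = 0.5; data precision n/σ² = 6/3 = 2.
μ̂ = (0.5·9 + 2·9.15) / (0.5 + 2) = 22.8/2.5 = 9.1200.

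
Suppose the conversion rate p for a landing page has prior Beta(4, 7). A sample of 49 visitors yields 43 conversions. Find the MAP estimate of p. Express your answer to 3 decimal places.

p̂_MAP = 0.793

Prior: Beta(4, 7).
Data: 43 successes in 49 trials. The binomial likelihood contributes p^43(1−p)^6, so the posterior is Beta(4+43, 7+6) = Beta(47, 13).
For Beta(a, b) with a, b > 1 the mode is (a−1)/(a+b−2) = 46/58 ≈ 0.793.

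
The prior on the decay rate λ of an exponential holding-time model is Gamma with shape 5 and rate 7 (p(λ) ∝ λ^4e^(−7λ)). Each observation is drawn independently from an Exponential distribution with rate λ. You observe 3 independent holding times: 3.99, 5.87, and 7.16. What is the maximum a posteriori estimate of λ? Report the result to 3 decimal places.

λ̂_MAP = 0.291

The Exponential(rate=λ) likelihood is ∝ λ^n e^(−λΣtᵢ). Here n = 3 and Σtᵢ = 3.99 + 5.87 + 7.16 = 17.02.
Posterior ∝ λ^4e^(−7λ) · λ^3e^(−17.02λ) = λ^7e^(−24.02λ), i.e. Gamma(8, 24.02).
Mode = (a−1)/b = 7/24.02 ≈ 0.291.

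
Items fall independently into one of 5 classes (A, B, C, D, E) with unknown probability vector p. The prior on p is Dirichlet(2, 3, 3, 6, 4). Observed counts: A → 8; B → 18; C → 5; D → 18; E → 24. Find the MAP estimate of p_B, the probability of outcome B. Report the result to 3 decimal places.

The posterior is Dirichlet(αᵢ + nᵢ) = Dirichlet(10, 21, 8, 24, 28).
For a Dirichlet(a₁,…,a_K) with all aᵢ > 1, the mode has j-th component (aⱼ − 1)/(Σaᵢ − K).
Here Σaᵢ = 91 and K = 5, so p_B = (21 − 1)/(91 − 5) = 20/86 ≈ 0.233.

MAP estimate of p_B = 0.233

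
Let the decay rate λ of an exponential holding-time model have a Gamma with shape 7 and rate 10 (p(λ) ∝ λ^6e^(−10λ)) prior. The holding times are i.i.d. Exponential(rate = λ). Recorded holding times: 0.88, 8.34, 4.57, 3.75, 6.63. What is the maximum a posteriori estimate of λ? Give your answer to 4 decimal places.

λ̂_MAP = 0.3219

The Exponential(rate=λ) likelihood is ∝ λ^n e^(−λΣtᵢ). Here n = 5 and Σtᵢ = 0.88 + 8.34 + 4.57 + 3.75 + 6.63 = 24.17.
Posterior ∝ λ^6e^(−10λ) · λ^5e^(−24.17λ) = λ^11e^(−34.17λ), i.e. Gamma(12, 34.17).
Mode = (a−1)/b = 11/34.17 ≈ 0.3219.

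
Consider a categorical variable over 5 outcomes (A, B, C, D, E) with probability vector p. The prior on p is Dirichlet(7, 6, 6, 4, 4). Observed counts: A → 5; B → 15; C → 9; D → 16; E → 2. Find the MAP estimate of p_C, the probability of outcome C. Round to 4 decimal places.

The posterior is Dirichlet(αᵢ + nᵢ) = Dirichlet(12, 21, 15, 20, 6).
For a Dirichlet(a₁,…,a_K) with all aᵢ > 1, the mode has j-th component (aⱼ − 1)/(Σaᵢ − K).
Here Σaᵢ = 74 and K = 5, so p_C = (15 − 1)/(74 − 5) = 14/69 ≈ 0.2029.

MAP estimate of p_C = 0.2029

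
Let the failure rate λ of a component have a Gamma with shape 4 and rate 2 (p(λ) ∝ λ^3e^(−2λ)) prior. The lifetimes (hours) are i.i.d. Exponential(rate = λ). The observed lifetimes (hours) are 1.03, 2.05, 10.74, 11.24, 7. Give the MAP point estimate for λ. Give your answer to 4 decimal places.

λ̂_MAP = 0.2349

The Exponential(rate=λ) likelihood is ∝ λ^n e^(−λΣtᵢ). Here n = 5 and Σtᵢ = 1.03 + 2.05 + 10.74 + 11.24 + 7 = 32.06.
Posterior ∝ λ^3e^(−2λ) · λ^5e^(−32.06λ) = λ^8e^(−34.06λ), i.e. Gamma(9, 34.06).
Mode = (a−1)/b = 8/34.06 ≈ 0.2349.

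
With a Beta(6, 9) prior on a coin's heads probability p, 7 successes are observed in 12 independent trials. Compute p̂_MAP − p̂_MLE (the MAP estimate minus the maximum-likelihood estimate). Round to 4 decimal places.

MAP − MLE = -0.1033

Posterior is Beta(13, 14); MAP = (13−1)/(27−2) = 12/25 ≈ 0.48000.
MLE ignores the prior: p̂_MLE = k/n = 7/12 ≈ 0.58333.
Difference = 12/25 − 7/12 = -31/300 ≈ -0.1033.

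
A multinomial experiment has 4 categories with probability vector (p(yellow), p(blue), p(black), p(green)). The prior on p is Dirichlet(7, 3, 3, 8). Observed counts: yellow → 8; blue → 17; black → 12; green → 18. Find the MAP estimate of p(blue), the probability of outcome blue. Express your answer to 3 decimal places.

MAP estimate of p(blue) = 0.264

The posterior is Dirichlet(αᵢ + nᵢ) = Dirichlet(15, 20, 15, 26).
For a Dirichlet(a₁,…,a_K) with all aᵢ > 1, the mode has j-th component (aⱼ − 1)/(Σaᵢ − K).
Here Σaᵢ = 76 and K = 4, so p(blue) = (20 − 1)/(76 − 4) = 19/72 ≈ 0.264.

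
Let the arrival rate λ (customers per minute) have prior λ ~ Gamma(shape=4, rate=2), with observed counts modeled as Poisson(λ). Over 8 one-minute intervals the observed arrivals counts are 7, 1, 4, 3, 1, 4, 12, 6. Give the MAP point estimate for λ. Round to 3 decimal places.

λ̂_MAP = 4.100

Σxᵢ = 7+1+4+3+1+4+12+6 = 38, with n = 8.
Posterior ∝ λ^3e^(−2λ) · λ^38e^(−8λ) = λ^41e^(−10λ), i.e. Gamma(shape=42, rate=10).
The mode of a Gamma(a, b) with a ≥ 1 (shape–rate) is (a−1)/b = 41/10 ≈ 4.100.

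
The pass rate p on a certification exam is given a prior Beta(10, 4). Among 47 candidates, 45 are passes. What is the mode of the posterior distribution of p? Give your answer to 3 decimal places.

Prior: Beta(10, 4).
Data: 45 successes in 47 trials. The binomial likelihood contributes p^45(1−p)^2, so the posterior is Beta(10+45, 4+2) = Beta(55, 6).
For Beta(a, b) with a, b > 1 the mode is (a−1)/(a+b−2) = 54/59 ≈ 0.915.

p̂_MAP = 0.915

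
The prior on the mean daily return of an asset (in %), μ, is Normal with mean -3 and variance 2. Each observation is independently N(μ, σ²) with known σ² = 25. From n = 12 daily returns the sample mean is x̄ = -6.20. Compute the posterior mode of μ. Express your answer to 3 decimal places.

n = 12, x̄ = -6.20.
For a Normal prior and Normal likelihood with known variance, the posterior is Normal; its mode equals its mean, the precision-weighted average.
Prior precision 1/σ₀² = 1/2 = 0.5; data precision n/σ² = 12/25 = 0.48.
μ̂ = (0.5·(-3) + 0.48·(-6.2)) / (0.5 + 0.48) = (-4.476)/0.98 = -1119/245 ≈ -4.567.

μ̂_MAP = -4.567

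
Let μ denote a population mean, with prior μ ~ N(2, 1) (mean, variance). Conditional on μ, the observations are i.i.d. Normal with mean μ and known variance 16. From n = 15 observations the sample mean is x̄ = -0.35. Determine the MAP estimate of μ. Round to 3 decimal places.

n = 15, x̄ = -0.35.
For a Normal prior and Normal likelihood with known variance, the posterior is Normal; its mode equals its mean, the precision-weighted average.
Prior precision 1/σ₀² = 1/1 = 1; data precision n/σ² = 15/16 = 0.9375.
μ̂ = (1·2 + 0.9375·(-0.35)) / (1 + 0.9375) = 1.671875/1.9375 = 107/124 ≈ 0.863.

μ̂_MAP = 0.863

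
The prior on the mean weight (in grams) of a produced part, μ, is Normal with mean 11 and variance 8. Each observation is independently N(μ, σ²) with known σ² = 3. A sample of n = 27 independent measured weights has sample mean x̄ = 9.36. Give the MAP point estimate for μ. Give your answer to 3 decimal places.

n = 27, x̄ = 9.36.
For a Normal prior and Normal likelihood with known variance, the posterior is Normal; its mode equals its mean, the precision-weighted average.
Prior precision 1/σ₀² = 1/8 = 0.125; data precision n/σ² = 27/3 = 9.
μ̂ = (0.125·11 + 9·9.36) / (0.125 + 9) = 85.615/9.125 = 17123/1825 ≈ 9.382.

μ̂_MAP = 9.382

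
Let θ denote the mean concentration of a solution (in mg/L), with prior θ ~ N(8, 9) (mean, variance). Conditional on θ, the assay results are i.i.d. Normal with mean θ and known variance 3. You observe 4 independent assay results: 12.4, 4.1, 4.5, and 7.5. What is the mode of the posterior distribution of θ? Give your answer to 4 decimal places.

n = 4; x̄ = (12.4 + 4.1 + 4.5 + 7.5)/4 = 28.5/4 = 7.125.
For a Normal prior and Normal likelihood with known variance, the posterior is Normal; its mode equals its mean, the precision-weighted average.
Prior precision 1/σ₀² = 1/9; data precision n/σ² = 4/3.
θ̂ = ((1/9)·8 + (4/3)·7.125) / (1/9 + 4/3) = (187/18)/(13/9) = 187/26 ≈ 7.1923.

θ̂_MAP = 7.1923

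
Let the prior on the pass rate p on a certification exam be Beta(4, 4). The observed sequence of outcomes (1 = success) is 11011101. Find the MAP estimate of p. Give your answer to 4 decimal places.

p̂_MAP = 0.6429

Prior: Beta(4, 4).
Data: 6 successes in 8 trials (from the sequence). The binomial likelihood contributes p^6(1−p)^2, so the posterior is Beta(4+6, 4+2) = Beta(10, 6).
For Beta(a, b) with a, b > 1 the mode is (a−1)/(a+b−2) = 9/14 ≈ 0.6429.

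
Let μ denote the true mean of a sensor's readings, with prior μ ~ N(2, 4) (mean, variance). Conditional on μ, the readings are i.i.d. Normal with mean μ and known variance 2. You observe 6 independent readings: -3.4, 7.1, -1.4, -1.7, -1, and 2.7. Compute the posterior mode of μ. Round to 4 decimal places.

n = 6; x̄ = ((-3.4) + 7.1 + (-1.4) + (-1.7) + (-1) + 2.7)/6 = 2.3/6 = 23/60 ≈ 0.3833.
For a Normal prior and Normal likelihood with known variance, the posterior is Normal; its mode equals its mean, the precision-weighted average.
Prior precision 1/σ₀² = 1/4 = 0.25; data precision n/σ² = 6/2 = 3.
μ̂ = (0.25·2 + 3·(23/60)) / (0.25 + 3) = 1.65/3.25 = 33/65 ≈ 0.5077.

μ̂_MAP = 0.5077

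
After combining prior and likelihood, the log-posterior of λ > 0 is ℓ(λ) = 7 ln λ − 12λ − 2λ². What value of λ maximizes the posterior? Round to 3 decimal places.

ℓ'(λ) = 7/λ − 12 − 4λ. Setting this to zero and multiplying by λ: 4λ² + 12λ − 7 = 0.
λ = (−12 + √(12² + 4·4·7)) / (2·4) = (−12 + √256) / 8 = (−12 + 16)/8 = 1/2.
ℓ''(λ) = −7/λ² − 4 < 0, confirming a maximum.

λ̂_MAP = 0.500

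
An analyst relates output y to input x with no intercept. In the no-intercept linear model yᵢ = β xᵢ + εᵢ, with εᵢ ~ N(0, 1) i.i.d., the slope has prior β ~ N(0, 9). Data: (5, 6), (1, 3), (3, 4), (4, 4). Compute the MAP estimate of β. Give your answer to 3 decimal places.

log p(β | y) = −Σ(yᵢ − βxᵢ)²/(2·1) − β²/(2·9) + const.
Setting the derivative to zero: Σxᵢ(yᵢ − βxᵢ)/1 − β/9 = 0, so β = Σxᵢyᵢ / (Σxᵢ² + σ²/τ²).
Σxᵢyᵢ = 5·6 + 1·3 + 3·4 + 4·4 = 61; Σxᵢ² = 51; σ²/τ² = 1/9.
β̂_MAP = 61 / (51 + 1/9) = 61/(460/9) = 549/460 ≈ 1.193.

β̂_MAP = 1.193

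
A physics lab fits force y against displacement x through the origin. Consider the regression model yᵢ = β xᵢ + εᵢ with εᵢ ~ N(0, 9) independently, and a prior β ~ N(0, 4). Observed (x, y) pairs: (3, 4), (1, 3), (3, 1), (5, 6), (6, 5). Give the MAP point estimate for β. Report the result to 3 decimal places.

log p(β | y) = −Σ(yᵢ − βxᵢ)²/(2·9) − β²/(2·4) + const.
Setting the derivative to zero: Σxᵢ(yᵢ − βxᵢ)/9 − β/4 = 0, so β = Σxᵢyᵢ / (Σxᵢ² + σ²/τ²).
Σxᵢyᵢ = 3·4 + 1·3 + 3·1 + 5·6 + 6·5 = 78; Σxᵢ² = 80; σ²/τ² = 2.25.
β̂_MAP = 78 / (80 + 2.25) = 78/82.25 ≈ 0.948.

β̂_MAP = 0.948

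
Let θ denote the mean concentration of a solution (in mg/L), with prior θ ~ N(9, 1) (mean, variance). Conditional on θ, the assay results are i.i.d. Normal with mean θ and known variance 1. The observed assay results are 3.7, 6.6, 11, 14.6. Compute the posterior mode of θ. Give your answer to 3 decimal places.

θ̂_MAP = 8.980

n = 4; x̄ = (3.7 + 6.6 + 11 + 14.6)/4 = 35.9/4 = 8.975.
For a Normal prior and Normal likelihood with known variance, the posterior is Normal; its mode equals its mean, the precision-weighted average.
Prior precision 1/σ₀² = 1/1 = 1; data precision n/σ² = 4/1 = 4.
θ̂ = (1·9 + 4·8.975) / (1 + 4) = 44.9/5 = 8.980.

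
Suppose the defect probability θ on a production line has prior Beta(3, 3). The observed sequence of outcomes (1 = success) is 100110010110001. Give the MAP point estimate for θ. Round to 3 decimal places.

θ̂_MAP = 0.474

Prior: Beta(3, 3).
Data: 7 successes in 15 trials (from the sequence). The binomial likelihood contributes θ^7(1−θ)^8, so the posterior is Beta(3+7, 3+8) = Beta(10, 11).
For Beta(a, b) with a, b > 1 the mode is (a−1)/(a+b−2) = 9/19 ≈ 0.474.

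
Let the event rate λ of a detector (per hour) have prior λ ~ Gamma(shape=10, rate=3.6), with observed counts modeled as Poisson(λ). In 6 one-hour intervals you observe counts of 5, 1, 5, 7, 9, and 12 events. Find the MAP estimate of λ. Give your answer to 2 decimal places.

Σxᵢ = 5+1+5+7+9+12 = 39, with n = 6.
Posterior ∝ λ^9e^(−3.6λ) · λ^39e^(−6λ) = λ^48e^(−9.6λ), i.e. Gamma(shape=49, rate=9.6).
The mode of a Gamma(a, b) with a ≥ 1 (shape–rate) is (a−1)/b = 48/9.6 ≈ 5.00.

λ̂_MAP = 5.00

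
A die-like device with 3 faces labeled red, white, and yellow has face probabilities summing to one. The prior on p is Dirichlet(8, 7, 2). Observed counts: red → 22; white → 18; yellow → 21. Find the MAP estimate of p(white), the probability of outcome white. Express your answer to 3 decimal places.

MAP estimate of p(white) = 0.320

The posterior is Dirichlet(αᵢ + nᵢ) = Dirichlet(30, 25, 23).
For a Dirichlet(a₁,…,a_K) with all aᵢ > 1, the mode has j-th component (aⱼ − 1)/(Σaᵢ − K).
Here Σaᵢ = 78 and K = 3, so p(white) = (25 − 1)/(78 − 3) = 24/75 ≈ 0.320.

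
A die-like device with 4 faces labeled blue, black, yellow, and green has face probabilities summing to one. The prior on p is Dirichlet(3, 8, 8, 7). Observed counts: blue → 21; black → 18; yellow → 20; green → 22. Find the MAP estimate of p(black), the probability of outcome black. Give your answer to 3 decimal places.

MAP estimate of p(black) = 0.243

The posterior is Dirichlet(αᵢ + nᵢ) = Dirichlet(24, 26, 28, 29).
For a Dirichlet(a₁,…,a_K) with all aᵢ > 1, the mode has j-th component (aⱼ − 1)/(Σaᵢ − K).
Here Σaᵢ = 107 and K = 4, so p(black) = (26 − 1)/(107 − 4) = 25/103 ≈ 0.243.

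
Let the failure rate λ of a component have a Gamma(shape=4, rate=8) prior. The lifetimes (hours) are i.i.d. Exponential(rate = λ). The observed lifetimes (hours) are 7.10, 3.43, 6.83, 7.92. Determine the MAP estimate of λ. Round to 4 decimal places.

λ̂_MAP = 0.2103

The Exponential(rate=λ) likelihood is ∝ λ^n e^(−λΣtᵢ). Here n = 4 and Σtᵢ = 7.10 + 3.43 + 6.83 + 7.92 = 25.28.
Posterior ∝ λ^3e^(−8λ) · λ^4e^(−25.28λ) = λ^7e^(−33.28λ), i.e. Gamma(8, 33.28).
Mode = (a−1)/b = 7/33.28 ≈ 0.2103.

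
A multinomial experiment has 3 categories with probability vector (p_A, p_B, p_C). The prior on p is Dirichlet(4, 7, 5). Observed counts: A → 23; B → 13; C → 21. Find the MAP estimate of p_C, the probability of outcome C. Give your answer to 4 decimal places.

MAP estimate of p_C = 0.3571

The posterior is Dirichlet(αᵢ + nᵢ) = Dirichlet(27, 20, 26).
For a Dirichlet(a₁,…,a_K) with all aᵢ > 1, the mode has j-th component (aⱼ − 1)/(Σaᵢ − K).
Here Σaᵢ = 73 and K = 3, so p_C = (26 − 1)/(73 − 3) = 25/70 ≈ 0.3571.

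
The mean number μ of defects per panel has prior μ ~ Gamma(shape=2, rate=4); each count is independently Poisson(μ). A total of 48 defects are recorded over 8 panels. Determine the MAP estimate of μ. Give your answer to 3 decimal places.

Σxᵢ = 48, n = 8.
Posterior ∝ μe^(−4μ) · μ^48e^(−8μ) = μ^49e^(−12μ), i.e. Gamma(shape=50, rate=12).
The mode of a Gamma(a, b) with a ≥ 1 (shape–rate) is (a−1)/b = 49/12 ≈ 4.083.

μ̂_MAP = 4.083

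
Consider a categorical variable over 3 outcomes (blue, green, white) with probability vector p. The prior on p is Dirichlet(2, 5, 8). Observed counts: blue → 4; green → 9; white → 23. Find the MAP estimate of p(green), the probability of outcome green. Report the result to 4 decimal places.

The posterior is Dirichlet(αᵢ + nᵢ) = Dirichlet(6, 14, 31).
For a Dirichlet(a₁,…,a_K) with all aᵢ > 1, the mode has j-th component (aⱼ − 1)/(Σaᵢ − K).
Here Σaᵢ = 51 and K = 3, so p(green) = (14 − 1)/(51 − 3) = 13/48 ≈ 0.2708.

MAP estimate of p(green) = 0.2708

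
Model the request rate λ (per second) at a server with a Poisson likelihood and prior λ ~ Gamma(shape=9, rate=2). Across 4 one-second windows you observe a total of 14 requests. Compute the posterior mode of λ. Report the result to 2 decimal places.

λ̂_MAP = 3.67

Σxᵢ = 14, n = 4.
Posterior ∝ λ^8e^(−2λ) · λ^14e^(−4λ) = λ^22e^(−6λ), i.e. Gamma(shape=23, rate=6).
The mode of a Gamma(a, b) with a ≥ 1 (shape–rate) is (a−1)/b = 22/6 ≈ 3.67.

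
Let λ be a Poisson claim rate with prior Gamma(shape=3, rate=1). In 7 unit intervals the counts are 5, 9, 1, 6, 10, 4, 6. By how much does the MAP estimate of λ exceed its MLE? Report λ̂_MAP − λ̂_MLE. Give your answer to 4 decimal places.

Σxᵢ = 41. Posterior is Gamma(44, 8); MAP = (44−1)/8 = 43/8 ≈ 5.37500.
MLE = x̄ = 41/7 ≈ 5.85714.
Difference = 43/8 − 41/7 = -27/56 ≈ -0.4821.

MAP − MLE = -0.4821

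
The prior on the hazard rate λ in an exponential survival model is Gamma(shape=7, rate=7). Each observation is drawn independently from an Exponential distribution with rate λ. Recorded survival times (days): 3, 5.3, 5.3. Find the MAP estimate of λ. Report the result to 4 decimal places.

The Exponential(rate=λ) likelihood is ∝ λ^n e^(−λΣtᵢ). Here n = 3 and Σtᵢ = 3 + 5.3 + 5.3 = 13.6.
Posterior ∝ λ^6e^(−7λ) · λ^3e^(−13.6λ) = λ^9e^(−20.6λ), i.e. Gamma(10, 20.6).
Mode = (a−1)/b = 9/20.6 ≈ 0.4369.

λ̂_MAP = 0.4369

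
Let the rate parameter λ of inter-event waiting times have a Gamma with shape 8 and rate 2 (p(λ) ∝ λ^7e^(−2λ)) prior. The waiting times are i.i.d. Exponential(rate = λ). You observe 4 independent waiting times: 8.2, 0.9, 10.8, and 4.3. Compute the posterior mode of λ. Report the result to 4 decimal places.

λ̂_MAP = 0.4198

The Exponential(rate=λ) likelihood is ∝ λ^n e^(−λΣtᵢ). Here n = 4 and Σtᵢ = 8.2 + 0.9 + 10.8 + 4.3 = 24.2.
Posterior ∝ λ^7e^(−2λ) · λ^4e^(−24.2λ) = λ^11e^(−26.2λ), i.e. Gamma(12, 26.2).
Mode = (a−1)/b = 11/26.2 ≈ 0.4198.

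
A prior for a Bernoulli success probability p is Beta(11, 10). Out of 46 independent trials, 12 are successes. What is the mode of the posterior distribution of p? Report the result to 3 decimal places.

p̂_MAP = 0.338

Prior: Beta(11, 10).
Data: 12 successes in 46 trials. The binomial likelihood contributes p^12(1−p)^34, so the posterior is Beta(11+12, 10+34) = Beta(23, 44).
For Beta(a, b) with a, b > 1 the mode is (a−1)/(a+b−2) = 22/65 ≈ 0.338.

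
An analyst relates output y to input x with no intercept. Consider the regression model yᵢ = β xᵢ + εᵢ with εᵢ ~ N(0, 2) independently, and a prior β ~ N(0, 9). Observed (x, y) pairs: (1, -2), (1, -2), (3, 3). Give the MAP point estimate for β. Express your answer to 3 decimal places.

β̂_MAP = 0.446

log p(β | y) = −Σ(yᵢ − βxᵢ)²/(2·2) − β²/(2·9) + const.
Setting the derivative to zero: Σxᵢ(yᵢ − βxᵢ)/2 − β/9 = 0, so β = Σxᵢyᵢ / (Σxᵢ² + σ²/τ²).
Σxᵢyᵢ = 1·(-2) + 1·(-2) + 3·3 = 5; Σxᵢ² = 11; σ²/τ² = 2/9.
β̂_MAP = 5 / (11 + 2/9) = 5/(101/9) = 45/101 ≈ 0.446.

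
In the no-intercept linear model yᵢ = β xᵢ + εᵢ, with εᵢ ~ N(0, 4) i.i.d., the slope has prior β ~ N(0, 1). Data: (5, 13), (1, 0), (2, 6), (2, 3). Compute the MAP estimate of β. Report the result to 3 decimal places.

log p(β | y) = −Σ(yᵢ − βxᵢ)²/(2·4) − β²/(2·1) + const.
Setting the derivative to zero: Σxᵢ(yᵢ − βxᵢ)/4 − β/1 = 0, so β = Σxᵢyᵢ / (Σxᵢ² + σ²/τ²).
Σxᵢyᵢ = 5·13 + 1·0 + 2·6 + 2·3 = 83; Σxᵢ² = 34; σ²/τ² = 4.
β̂_MAP = 83 / (34 + 4) = 83/38 ≈ 2.184.

β̂_MAP = 2.184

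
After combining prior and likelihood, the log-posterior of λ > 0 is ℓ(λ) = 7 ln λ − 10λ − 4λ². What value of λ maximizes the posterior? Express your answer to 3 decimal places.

ℓ'(λ) = 7/λ − 10 − 8λ. Setting this to zero and multiplying by λ: 8λ² + 10λ − 7 = 0.
λ = (−10 + √(10² + 4·8·7)) / (2·8) = (−10 + √324) / 16 = (−10 + 18)/16 = 1/2.
ℓ''(λ) = −7/λ² − 8 < 0, confirming a maximum.

λ̂_MAP = 0.500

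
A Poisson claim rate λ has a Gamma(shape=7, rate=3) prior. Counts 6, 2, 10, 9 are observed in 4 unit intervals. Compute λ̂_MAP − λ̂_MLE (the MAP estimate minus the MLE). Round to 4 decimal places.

MAP − MLE = -2.0357

Σxᵢ = 27. Posterior is Gamma(34, 7); MAP = (34−1)/7 = 33/7 ≈ 4.71429.
MLE = x̄ = 27/4 ≈ 6.75000.
Difference = 33/7 − 27/4 = -57/28 ≈ -2.0357.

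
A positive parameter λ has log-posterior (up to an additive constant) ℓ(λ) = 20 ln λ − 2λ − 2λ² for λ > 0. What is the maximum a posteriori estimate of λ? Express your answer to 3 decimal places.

λ̂_MAP = 2.000

ℓ'(λ) = 20/λ − 2 − 4λ. Setting this to zero and multiplying by λ: 4λ² + 2λ − 20 = 0.
λ = (−2 + √(2² + 4·4·20)) / (2·4) = (−2 + √324) / 8 = (−2 + 18)/8 = 2.
ℓ''(λ) = −20/λ² − 4 < 0, confirming a maximum.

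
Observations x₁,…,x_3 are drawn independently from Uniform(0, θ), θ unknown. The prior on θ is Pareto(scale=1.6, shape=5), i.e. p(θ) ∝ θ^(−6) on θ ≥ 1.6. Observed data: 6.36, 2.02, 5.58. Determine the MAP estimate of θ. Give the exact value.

θ̂_MAP = 6.36

The Uniform(0, θ) likelihood is θ^(−n) for θ ≥ max(xᵢ), zero otherwise. Here max(xᵢ) = 6.36.
Posterior ∝ θ^(−6) · θ^(−3) = θ^(−9) on θ ≥ max(1.6, 6.36) = 6.36.
This density is strictly decreasing in θ, so the posterior mode lies at the lower boundary of the support.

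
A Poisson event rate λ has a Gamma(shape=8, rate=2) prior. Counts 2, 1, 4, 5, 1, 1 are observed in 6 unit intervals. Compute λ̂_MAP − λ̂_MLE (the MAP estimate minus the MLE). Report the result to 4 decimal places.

Σxᵢ = 14. Posterior is Gamma(22, 8); MAP = (22−1)/8 = 21/8 ≈ 2.62500.
MLE = x̄ = 14/6 ≈ 2.33333.
Difference = 21/8 − 14/6 = 7/24 ≈ 0.2917.

MAP − MLE = 0.2917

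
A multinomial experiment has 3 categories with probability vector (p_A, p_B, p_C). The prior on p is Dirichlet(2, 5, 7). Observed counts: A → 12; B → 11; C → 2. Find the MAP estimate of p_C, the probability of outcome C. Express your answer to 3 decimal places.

The posterior is Dirichlet(αᵢ + nᵢ) = Dirichlet(14, 16, 9).
For a Dirichlet(a₁,…,a_K) with all aᵢ > 1, the mode has j-th component (aⱼ − 1)/(Σaᵢ − K).
Here Σaᵢ = 39 and K = 3, so p_C = (9 − 1)/(39 − 3) = 8/36 ≈ 0.222.

MAP estimate of p_C = 0.222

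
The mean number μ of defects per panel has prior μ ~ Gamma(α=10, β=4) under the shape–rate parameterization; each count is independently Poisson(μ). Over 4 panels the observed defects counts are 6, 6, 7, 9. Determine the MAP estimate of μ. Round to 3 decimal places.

μ̂_MAP = 4.625

Σxᵢ = 6+6+7+9 = 28, with n = 4.
Posterior ∝ μ^9e^(−4μ) · μ^28e^(−4μ) = μ^37e^(−8μ), i.e. Gamma(shape=38, rate=8).
The mode of a Gamma(a, b) with a ≥ 1 (shape–rate) is (a−1)/b = 37/8 ≈ 4.625.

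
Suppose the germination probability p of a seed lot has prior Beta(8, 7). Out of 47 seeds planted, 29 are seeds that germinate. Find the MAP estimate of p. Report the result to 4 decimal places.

Prior: Beta(8, 7).
Data: 29 successes in 47 trials. The binomial likelihood contributes p^29(1−p)^18, so the posterior is Beta(8+29, 7+18) = Beta(37, 25).
For Beta(a, b) with a, b > 1 the mode is (a−1)/(a+b−2) = 36/60 ≈ 0.6000.

p̂_MAP = 0.6000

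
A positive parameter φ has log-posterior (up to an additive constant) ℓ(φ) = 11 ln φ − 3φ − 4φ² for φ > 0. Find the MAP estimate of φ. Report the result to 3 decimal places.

φ̂_MAP = 1.000

ℓ'(φ) = 11/φ − 3 − 8φ. Setting this to zero and multiplying by φ: 8φ² + 3φ − 11 = 0.
φ = (−3 + √(3² + 4·8·11)) / (2·8) = (−3 + √361) / 16 = (−3 + 19)/16 = 1.
ℓ''(φ) = −11/φ² − 8 < 0, confirming a maximum.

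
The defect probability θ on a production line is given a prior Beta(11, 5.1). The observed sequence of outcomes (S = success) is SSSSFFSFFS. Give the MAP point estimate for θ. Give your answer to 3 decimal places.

θ̂_MAP = 0.664

Prior: Beta(11, 5.1).
Data: 6 successes in 10 trials (from the sequence). The binomial likelihood contributes θ^6(1−θ)^4, so the posterior is Beta(11+6, 5.1+4) = Beta(17, 9.1).
For Beta(a, b) with a, b > 1 the mode is (a−1)/(a+b−2) = 16/24.1 ≈ 0.664.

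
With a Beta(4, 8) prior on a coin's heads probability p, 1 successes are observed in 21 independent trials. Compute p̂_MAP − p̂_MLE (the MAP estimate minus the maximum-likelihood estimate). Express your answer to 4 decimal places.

MAP − MLE = 0.0814

Posterior is Beta(5, 28); MAP = (5−1)/(33−2) = 4/31 ≈ 0.12903.
MLE ignores the prior: p̂_MLE = k/n = 1/21 ≈ 0.04762.
Difference = 4/31 − 1/21 = 53/651 ≈ 0.0814.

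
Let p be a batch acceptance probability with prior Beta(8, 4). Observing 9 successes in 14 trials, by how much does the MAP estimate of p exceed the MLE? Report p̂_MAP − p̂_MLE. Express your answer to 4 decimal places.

Posterior is Beta(17, 9); MAP = (17−1)/(26−2) = 16/24 ≈ 0.66667.
MLE ignores the prior: p̂_MLE = k/n = 9/14 ≈ 0.64286.
Difference = 16/24 − 9/14 = 1/42 ≈ 0.0238.

MAP − MLE = 0.0238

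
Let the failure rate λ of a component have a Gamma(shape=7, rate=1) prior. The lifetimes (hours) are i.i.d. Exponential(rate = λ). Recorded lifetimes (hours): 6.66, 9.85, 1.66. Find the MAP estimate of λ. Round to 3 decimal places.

λ̂_MAP = 0.469

The Exponential(rate=λ) likelihood is ∝ λ^n e^(−λΣtᵢ). Here n = 3 and Σtᵢ = 6.66 + 9.85 + 1.66 = 18.17.
Posterior ∝ λ^6e^(−1λ) · λ^3e^(−18.17λ) = λ^9e^(−19.17λ), i.e. Gamma(10, 19.17).
Mode = (a−1)/b = 9/19.17 ≈ 0.469.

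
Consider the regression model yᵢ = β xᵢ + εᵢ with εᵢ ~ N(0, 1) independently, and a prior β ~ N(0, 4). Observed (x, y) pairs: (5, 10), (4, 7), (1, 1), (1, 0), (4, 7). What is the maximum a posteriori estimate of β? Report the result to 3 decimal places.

β̂_MAP = 1.806

log p(β | y) = −Σ(yᵢ − βxᵢ)²/(2·1) − β²/(2·4) + const.
Setting the derivative to zero: Σxᵢ(yᵢ − βxᵢ)/1 − β/4 = 0, so β = Σxᵢyᵢ / (Σxᵢ² + σ²/τ²).
Σxᵢyᵢ = 5·10 + 4·7 + 1·1 + 1·0 + 4·7 = 107; Σxᵢ² = 59; σ²/τ² = 0.25.
β̂_MAP = 107 / (59 + 0.25) = 107/59.25 ≈ 1.806.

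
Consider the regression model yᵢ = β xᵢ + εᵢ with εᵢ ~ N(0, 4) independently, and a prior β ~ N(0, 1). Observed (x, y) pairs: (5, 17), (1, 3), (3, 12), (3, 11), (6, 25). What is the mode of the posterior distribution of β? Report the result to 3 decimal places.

log p(β | y) = −Σ(yᵢ − βxᵢ)²/(2·4) − β²/(2·1) + const.
Setting the derivative to zero: Σxᵢ(yᵢ − βxᵢ)/4 − β/1 = 0, so β = Σxᵢyᵢ / (Σxᵢ² + σ²/τ²).
Σxᵢyᵢ = 5·17 + 1·3 + 3·12 + 3·11 + 6·25 = 307; Σxᵢ² = 80; σ²/τ² = 4.
β̂_MAP = 307 / (80 + 4) = 307/84 ≈ 3.655.

β̂_MAP = 3.655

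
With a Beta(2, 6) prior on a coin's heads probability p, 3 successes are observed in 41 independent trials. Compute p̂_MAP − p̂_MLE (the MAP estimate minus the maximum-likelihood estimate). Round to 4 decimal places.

MAP − MLE = 0.0119

Posterior is Beta(5, 44); MAP = (5−1)/(49−2) = 4/47 ≈ 0.08511.
MLE ignores the prior: p̂_MLE = k/n = 3/41 ≈ 0.07317.
Difference = 4/47 − 3/41 = 23/1927 ≈ 0.0119.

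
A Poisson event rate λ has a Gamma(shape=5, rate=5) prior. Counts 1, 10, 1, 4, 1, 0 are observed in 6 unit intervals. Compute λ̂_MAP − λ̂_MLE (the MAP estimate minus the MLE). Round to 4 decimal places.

Σxᵢ = 17. Posterior is Gamma(22, 11); MAP = (22−1)/11 = 21/11 ≈ 1.90909.
MLE = x̄ = 17/6 ≈ 2.83333.
Difference = 21/11 − 17/6 = -61/66 ≈ -0.9242.

MAP − MLE = -0.9242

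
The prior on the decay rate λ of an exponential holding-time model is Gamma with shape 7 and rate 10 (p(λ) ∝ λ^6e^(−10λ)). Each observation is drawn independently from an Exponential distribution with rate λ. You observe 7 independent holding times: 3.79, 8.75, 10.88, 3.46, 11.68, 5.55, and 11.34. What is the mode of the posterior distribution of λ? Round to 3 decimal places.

λ̂_MAP = 0.199

The Exponential(rate=λ) likelihood is ∝ λ^n e^(−λΣtᵢ). Here n = 7 and Σtᵢ = 3.79 + 8.75 + 10.88 + 3.46 + 11.68 + 5.55 + 11.34 = 55.45.
Posterior ∝ λ^6e^(−10λ) · λ^7e^(−55.45λ) = λ^13e^(−65.45λ), i.e. Gamma(14, 65.45).
Mode = (a−1)/b = 13/65.45 ≈ 0.199.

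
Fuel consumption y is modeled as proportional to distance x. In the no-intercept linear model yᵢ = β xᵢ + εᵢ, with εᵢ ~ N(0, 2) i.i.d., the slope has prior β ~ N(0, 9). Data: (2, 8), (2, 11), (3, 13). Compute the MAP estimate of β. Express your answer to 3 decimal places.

β̂_MAP = 4.471

log p(β | y) = −Σ(yᵢ − βxᵢ)²/(2·2) − β²/(2·9) + const.
Setting the derivative to zero: Σxᵢ(yᵢ − βxᵢ)/2 − β/9 = 0, so β = Σxᵢyᵢ / (Σxᵢ² + σ²/τ²).
Σxᵢyᵢ = 2·8 + 2·11 + 3·13 = 77; Σxᵢ² = 17; σ²/τ² = 2/9.
β̂_MAP = 77 / (17 + 2/9) = 77/(155/9) = 693/155 ≈ 4.471.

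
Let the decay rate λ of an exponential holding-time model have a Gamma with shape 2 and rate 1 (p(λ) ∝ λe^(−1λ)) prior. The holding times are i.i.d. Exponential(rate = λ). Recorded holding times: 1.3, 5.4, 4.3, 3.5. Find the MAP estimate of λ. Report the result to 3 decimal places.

λ̂_MAP = 0.323

The Exponential(rate=λ) likelihood is ∝ λ^n e^(−λΣtᵢ). Here n = 4 and Σtᵢ = 1.3 + 5.4 + 4.3 + 3.5 = 14.5.
Posterior ∝ λe^(−1λ) · λ^4e^(−14.5λ) = λ^5e^(−15.5λ), i.e. Gamma(6, 15.5).
Mode = (a−1)/b = 5/15.5 ≈ 0.323.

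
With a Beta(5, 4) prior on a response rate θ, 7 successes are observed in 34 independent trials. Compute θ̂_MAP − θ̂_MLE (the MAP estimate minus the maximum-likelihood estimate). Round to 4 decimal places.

MAP − MLE = 0.0624

Posterior is Beta(12, 31); MAP = (12−1)/(43−2) = 11/41 ≈ 0.26829.
MLE ignores the prior: θ̂_MLE = k/n = 7/34 ≈ 0.20588.
Difference = 11/41 − 7/34 = 87/1394 ≈ 0.0624.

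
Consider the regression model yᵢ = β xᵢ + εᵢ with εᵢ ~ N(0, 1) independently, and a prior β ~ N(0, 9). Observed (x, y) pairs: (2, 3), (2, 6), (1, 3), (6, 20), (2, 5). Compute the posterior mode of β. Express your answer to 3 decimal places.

β̂_MAP = 3.075

log p(β | y) = −Σ(yᵢ − βxᵢ)²/(2·1) − β²/(2·9) + const.
Setting the derivative to zero: Σxᵢ(yᵢ − βxᵢ)/1 − β/9 = 0, so β = Σxᵢyᵢ / (Σxᵢ² + σ²/τ²).
Σxᵢyᵢ = 2·3 + 2·6 + 1·3 + 6·20 + 2·5 = 151; Σxᵢ² = 49; σ²/τ² = 1/9.
β̂_MAP = 151 / (49 + 1/9) = 151/(442/9) = 1359/442 ≈ 3.075.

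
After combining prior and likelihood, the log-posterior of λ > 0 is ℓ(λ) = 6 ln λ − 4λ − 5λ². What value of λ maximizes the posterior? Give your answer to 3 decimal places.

λ̂_MAP = 0.600

ℓ'(λ) = 6/λ − 4 − 10λ. Setting this to zero and multiplying by λ: 10λ² + 4λ − 6 = 0.
λ = (−4 + √(4² + 4·10·6)) / (2·10) = (−4 + √256) / 20 = (−4 + 16)/20 = 3/5.
ℓ''(λ) = −6/λ² − 10 < 0, confirming a maximum.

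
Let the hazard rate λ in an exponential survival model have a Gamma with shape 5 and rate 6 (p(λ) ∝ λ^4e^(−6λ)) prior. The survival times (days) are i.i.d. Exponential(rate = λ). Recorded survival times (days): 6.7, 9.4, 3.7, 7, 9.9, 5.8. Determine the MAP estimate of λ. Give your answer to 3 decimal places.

The Exponential(rate=λ) likelihood is ∝ λ^n e^(−λΣtᵢ). Here n = 6 and Σtᵢ = 6.7 + 9.4 + 3.7 + 7 + 9.9 + 5.8 = 42.5.
Posterior ∝ λ^4e^(−6λ) · λ^6e^(−42.5λ) = λ^10e^(−48.5λ), i.e. Gamma(11, 48.5).
Mode = (a−1)/b = 10/48.5 ≈ 0.206.

λ̂_MAP = 0.206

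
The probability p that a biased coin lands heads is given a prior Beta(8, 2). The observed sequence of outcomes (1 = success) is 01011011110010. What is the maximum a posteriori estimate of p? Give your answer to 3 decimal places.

p̂_MAP = 0.682

Prior: Beta(8, 2).
Data: 8 successes in 14 trials (from the sequence). The binomial likelihood contributes p^8(1−p)^6, so the posterior is Beta(8+8, 2+6) = Beta(16, 8).
For Beta(a, b) with a, b > 1 the mode is (a−1)/(a+b−2) = 15/22 ≈ 0.682.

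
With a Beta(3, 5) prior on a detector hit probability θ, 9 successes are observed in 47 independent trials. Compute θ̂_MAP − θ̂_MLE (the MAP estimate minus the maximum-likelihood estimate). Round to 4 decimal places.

Posterior is Beta(12, 43); MAP = (12−1)/(55−2) = 11/53 ≈ 0.20755.
MLE ignores the prior: θ̂_MLE = k/n = 9/47 ≈ 0.19149.
Difference = 11/53 − 9/47 = 40/2491 ≈ 0.0161.

MAP − MLE = 0.0161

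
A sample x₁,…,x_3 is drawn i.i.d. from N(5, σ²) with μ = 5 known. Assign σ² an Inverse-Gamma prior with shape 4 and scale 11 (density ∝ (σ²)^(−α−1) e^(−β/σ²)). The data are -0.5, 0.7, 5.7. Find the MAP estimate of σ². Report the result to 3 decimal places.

Sum of squared deviations about the known mean: SS = (-0.5−5)² + (0.7−5)² + (5.7−5)² = 49.23.
The Normal likelihood contributes (σ²)^(−n/2) exp(−SS/(2σ²)), so the posterior is Inverse-Gamma(α + n/2, β + SS/2) = Inverse-Gamma(5.5, 35.615).
The mode of Inverse-Gamma(a, b) is b/(a+1) = 35.615/6.5 ≈ 5.479.

σ̂²_MAP = 5.479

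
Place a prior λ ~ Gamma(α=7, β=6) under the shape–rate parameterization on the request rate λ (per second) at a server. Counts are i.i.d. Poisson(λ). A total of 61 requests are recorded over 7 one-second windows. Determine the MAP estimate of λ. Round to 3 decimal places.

λ̂_MAP = 5.154

Σxᵢ = 61, n = 7.
Posterior ∝ λ^6e^(−6λ) · λ^61e^(−7λ) = λ^67e^(−13λ), i.e. Gamma(shape=68, rate=13).
The mode of a Gamma(a, b) with a ≥ 1 (shape–rate) is (a−1)/b = 67/13 ≈ 5.154.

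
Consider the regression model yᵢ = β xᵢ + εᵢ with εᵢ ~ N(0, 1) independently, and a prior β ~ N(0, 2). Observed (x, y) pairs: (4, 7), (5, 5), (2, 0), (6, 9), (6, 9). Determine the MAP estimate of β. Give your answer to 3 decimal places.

log p(β | y) = −Σ(yᵢ − βxᵢ)²/(2·1) − β²/(2·2) + const.
Setting the derivative to zero: Σxᵢ(yᵢ − βxᵢ)/1 − β/2 = 0, so β = Σxᵢyᵢ / (Σxᵢ² + σ²/τ²).
Σxᵢyᵢ = 4·7 + 5·5 + 2·0 + 6·9 + 6·9 = 161; Σxᵢ² = 117; σ²/τ² = 0.5.
β̂_MAP = 161 / (117 + 0.5) = 161/117.5 ≈ 1.370.

β̂_MAP = 1.370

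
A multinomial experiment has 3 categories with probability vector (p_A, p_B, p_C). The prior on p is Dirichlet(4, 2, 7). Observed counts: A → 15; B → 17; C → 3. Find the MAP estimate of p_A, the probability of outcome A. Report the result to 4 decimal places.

MAP estimate of p_A = 0.4000

The posterior is Dirichlet(αᵢ + nᵢ) = Dirichlet(19, 19, 10).
For a Dirichlet(a₁,…,a_K) with all aᵢ > 1, the mode has j-th component (aⱼ − 1)/(Σaᵢ − K).
Here Σaᵢ = 48 and K = 3, so p_A = (19 − 1)/(48 − 3) = 18/45 ≈ 0.4000.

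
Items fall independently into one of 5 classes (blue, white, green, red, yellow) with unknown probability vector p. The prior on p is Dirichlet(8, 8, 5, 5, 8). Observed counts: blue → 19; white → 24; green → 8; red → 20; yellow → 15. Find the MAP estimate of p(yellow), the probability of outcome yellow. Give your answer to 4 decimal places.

MAP estimate of p(yellow) = 0.1913

The posterior is Dirichlet(αᵢ + nᵢ) = Dirichlet(27, 32, 13, 25, 23).
For a Dirichlet(a₁,…,a_K) with all aᵢ > 1, the mode has j-th component (aⱼ − 1)/(Σaᵢ − K).
Here Σaᵢ = 120 and K = 5, so p(yellow) = (23 − 1)/(120 − 5) = 22/115 ≈ 0.1913.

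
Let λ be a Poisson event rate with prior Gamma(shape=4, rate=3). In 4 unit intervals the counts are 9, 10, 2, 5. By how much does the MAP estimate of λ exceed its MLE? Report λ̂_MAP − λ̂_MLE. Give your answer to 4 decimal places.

MAP − MLE = -2.3571

Σxᵢ = 26. Posterior is Gamma(30, 7); MAP = (30−1)/7 = 29/7 ≈ 4.14286.
MLE = x̄ = 26/4 ≈ 6.50000.
Difference = 29/7 − 26/4 = -33/14 ≈ -2.3571.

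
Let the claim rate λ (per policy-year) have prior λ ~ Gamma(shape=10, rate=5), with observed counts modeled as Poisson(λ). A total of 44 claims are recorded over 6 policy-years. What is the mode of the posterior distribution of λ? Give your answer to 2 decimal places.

λ̂_MAP = 4.82

Σxᵢ = 44, n = 6.
Posterior ∝ λ^9e^(−5λ) · λ^44e^(−6λ) = λ^53e^(−11λ), i.e. Gamma(shape=54, rate=11).
The mode of a Gamma(a, b) with a ≥ 1 (shape–rate) is (a−1)/b = 53/11 ≈ 4.82.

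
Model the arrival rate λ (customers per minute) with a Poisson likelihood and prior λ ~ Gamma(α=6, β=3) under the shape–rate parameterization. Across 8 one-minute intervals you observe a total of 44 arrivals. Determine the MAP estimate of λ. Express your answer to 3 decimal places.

Σxᵢ = 44, n = 8.
Posterior ∝ λ^5e^(−3λ) · λ^44e^(−8λ) = λ^49e^(−11λ), i.e. Gamma(shape=50, rate=11).
The mode of a Gamma(a, b) with a ≥ 1 (shape–rate) is (a−1)/b = 49/11 ≈ 4.455.

λ̂_MAP = 4.455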